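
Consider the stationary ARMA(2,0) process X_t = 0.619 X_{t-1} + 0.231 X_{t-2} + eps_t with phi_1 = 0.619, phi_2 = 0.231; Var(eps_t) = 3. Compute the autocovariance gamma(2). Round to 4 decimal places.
\gamma(2) = 6.5643

Multiply the model equation by X_{t-k} and take expectations. With theta_0 = psi_0 = 1 and psi_j the MA(infinity) weights, this gives
  gamma(k) - sum_i phi_i gamma(k-i) = c_k,
  c_k = sigma^2 * sum_{j=k..q} theta_j psi_{j-k}   (c_k = 0 for k > q),
using gamma(-m) = gamma(m).
Pure AR (q = 0): c_0 = sigma^2 = 3, c_k = 0 for k >= 1.
Equations for k = 0, 1, 2 (AR order 2, c_2 = 0):
  (E0) gamma(0) = phi_1 gamma(1) + phi_2 gamma(2) + c_0
  (E1) gamma(1) = phi_1 gamma(0) + phi_2 gamma(1) + c_1
  (E2) gamma(2) = phi_1 gamma(1) + phi_2 gamma(0)
From (E1): gamma(1) = A gamma(0) + B with
  A = phi_1 / (1 - phi_2) = 0.619 / 0.769 = 0.804941,   B = c_1 / (1 - phi_2) = 0 / 0.769 = 0.
Insert (E2) into (E0): gamma(0) (1 - phi_2^2) = phi_1 (1 + phi_2) gamma(1) + c_0.
  phi_1 (1 + phi_2) = (0.619)(1.231) = 0.761989,   1 - phi_2^2 = 0.946639.
Replace gamma(1) by A gamma(0) + B and collect gamma(0):
  gamma(0) [0.946639 - (0.761989)(0.804941)] = c_0 = 3
  gamma(0) * 0.333282 = 3
  gamma(0) = 3 / 0.333282 = 9.001374.
  gamma(1) = A gamma(0) = (0.804941)(9.001374) = 7.245579.
  gamma(2) = phi_1 gamma(1) + phi_2 gamma(0) = (0.619)(7.245579) + (0.231)(9.001374) = 6.564331.
Therefore gamma(2) = 6.5643 (to 4 decimal places).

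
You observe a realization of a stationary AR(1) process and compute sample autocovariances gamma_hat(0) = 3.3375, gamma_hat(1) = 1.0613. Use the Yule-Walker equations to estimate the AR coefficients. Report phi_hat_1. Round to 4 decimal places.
\hat\phi_{1} = 0.3180

The Yule-Walker equations for an AR(p) process read, in matrix form,
  Gamma_p phi = r_p,   with   (Gamma_p)_{ij} = gamma(|i - j|),
                       (r_p)_i = gamma(i),   i,j = 1..p.
Substitute the sample gammas (Toeplitz matrix and right-hand side of size 1):
  Gamma_p = [[3.3375]]
  r_p     = [1.0613]
With p = 1 this is the single equation gamma(0) phi_1 = gamma(1):
  phi_hat_1 = gamma(1) / gamma(0) = 1.0613 / 3.3375 = 0.3180.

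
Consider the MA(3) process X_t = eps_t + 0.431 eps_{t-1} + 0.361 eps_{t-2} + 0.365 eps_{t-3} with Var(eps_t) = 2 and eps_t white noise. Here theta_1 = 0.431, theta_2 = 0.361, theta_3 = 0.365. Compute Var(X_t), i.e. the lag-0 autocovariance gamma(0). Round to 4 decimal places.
\gamma(0) = 2.8986

For an MA(q) process X_t = eps_t + sum_i theta_i eps_{t-i} with
Var(eps_t) = sigma^2, the variance is
  gamma(0) = sigma^2 * (1 + sum_i theta_i^2).
  sum_i theta_i^2 = (0.431)^2 + (0.361)^2 + (0.365)^2 = 0.185761 + 0.130321 + 0.133225 = 0.449307.
  gamma(0) = 2 * (1 + 0.449307) = 2 * 1.449307 = 2.898614, which rounds to 2.8986.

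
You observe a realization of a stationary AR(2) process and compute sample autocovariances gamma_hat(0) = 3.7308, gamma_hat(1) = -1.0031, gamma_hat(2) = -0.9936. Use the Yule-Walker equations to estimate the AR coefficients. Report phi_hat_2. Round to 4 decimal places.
\hat\phi_{2} = -0.3650

The Yule-Walker equations for an AR(p) process read, in matrix form,
  Gamma_p phi = r_p,   with   (Gamma_p)_{ij} = gamma(|i - j|),
                       (r_p)_i = gamma(i),   i,j = 1..p.
Substitute the sample gammas (Toeplitz matrix and right-hand side of size 2):
  Gamma_p = [[3.7308, -1.0031], [-1.0031, 3.7308]]
  r_p     = [-1.0031, -0.9936]
Written out:
  3.7308 phi_1 - 1.0031 phi_2 = -1.0031
  -1.0031 phi_1 + 3.7308 phi_2 = -0.9936
Solve by Cramer's rule:
  det = gamma(0)^2 - gamma(1)^2 = (3.7308)^2 - (-1.0031)^2 = 13.91886864 - 1.00620961 = 12.91265903
  phi_hat_1 = [gamma(1) gamma(0) - gamma(1) gamma(2)] / det = [(-1.0031)(3.7308) - (-1.0031)(-0.9936)] / 12.91265903 = -4.73904564 / 12.91265903 = -0.367
  phi_hat_2 = [gamma(0) gamma(2) - gamma(1)^2] / det = [(3.7308)(-0.9936) - (-1.0031)^2] / 12.91265903 = -4.71313249 / 12.91265903 = -0.365
So phi_hat = [-0.3670, -0.3650].
Therefore phi_hat_2 = -0.3650.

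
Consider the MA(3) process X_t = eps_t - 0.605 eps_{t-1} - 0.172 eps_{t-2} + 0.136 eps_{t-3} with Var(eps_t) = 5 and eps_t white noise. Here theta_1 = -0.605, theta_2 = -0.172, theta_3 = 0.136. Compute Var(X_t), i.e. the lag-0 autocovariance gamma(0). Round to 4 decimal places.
\gamma(0) = 7.0705

For an MA(q) process X_t = eps_t + sum_i theta_i eps_{t-i} with
Var(eps_t) = sigma^2, the variance is
  gamma(0) = sigma^2 * (1 + sum_i theta_i^2).
  sum_i theta_i^2 = (-0.605)^2 + (-0.172)^2 + (0.136)^2 = 0.366025 + 0.029584 + 0.018496 = 0.414105.
  gamma(0) = 5 * (1 + 0.414105) = 5 * 1.414105 = 7.070525, which rounds to 7.0705.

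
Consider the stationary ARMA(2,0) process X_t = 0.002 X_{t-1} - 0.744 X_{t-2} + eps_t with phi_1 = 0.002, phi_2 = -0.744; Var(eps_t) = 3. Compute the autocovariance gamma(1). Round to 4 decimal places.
\gamma(1) = 0.0077

Multiply the model equation by X_{t-k} and take expectations. With theta_0 = psi_0 = 1 and psi_j the MA(infinity) weights, this gives
  gamma(k) - sum_i phi_i gamma(k-i) = c_k,
  c_k = sigma^2 * sum_{j=k..q} theta_j psi_{j-k}   (c_k = 0 for k > q),
using gamma(-m) = gamma(m).
Pure AR (q = 0): c_0 = sigma^2 = 3, c_k = 0 for k >= 1.
Equations for k = 0, 1, 2 (AR order 2, c_2 = 0):
  (E0) gamma(0) = phi_1 gamma(1) + phi_2 gamma(2) + c_0
  (E1) gamma(1) = phi_1 gamma(0) + phi_2 gamma(1) + c_1
  (E2) gamma(2) = phi_1 gamma(1) + phi_2 gamma(0)
From (E1): gamma(1) = A gamma(0) + B with
  A = phi_1 / (1 - phi_2) = 0.002 / 1.744 = 0.001147,   B = c_1 / (1 - phi_2) = 0 / 1.744 = 0.
Insert (E2) into (E0): gamma(0) (1 - phi_2^2) = phi_1 (1 + phi_2) gamma(1) + c_0.
  phi_1 (1 + phi_2) = (0.002)(0.256) = 0.000512,   1 - phi_2^2 = 0.446464.
Replace gamma(1) by A gamma(0) + B and collect gamma(0):
  gamma(0) [0.446464 - (0.000512)(0.001147)] = c_0 = 3
  gamma(0) * 0.446463 = 3
  gamma(0) = 3 / 0.446463 = 6.719476.
  gamma(1) = A gamma(0) = (0.001147)(6.719476) = 0.007706.
Therefore gamma(1) = 0.0077 (to 4 decimal places).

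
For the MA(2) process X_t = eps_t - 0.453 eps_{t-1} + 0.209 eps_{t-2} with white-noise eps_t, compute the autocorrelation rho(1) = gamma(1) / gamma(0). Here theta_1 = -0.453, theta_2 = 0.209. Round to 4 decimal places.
\rho(1) = -0.4385

For an MA(q) process with theta_0 = 1, the autocovariance is
  gamma(k) = sigma^2 * sum_{i=0..q-k} theta_i * theta_{i+k},
and rho(k) = gamma(k) / gamma(0). Sigma^2 cancels.
  numerator   = (1)*(-0.453) + (-0.453)*(0.209) = -0.547677.
  denominator = (1)^2 + (-0.453)^2 + (0.209)^2 = 1.24889.
  rho(1) = -0.547677 / 1.24889 = -0.4385.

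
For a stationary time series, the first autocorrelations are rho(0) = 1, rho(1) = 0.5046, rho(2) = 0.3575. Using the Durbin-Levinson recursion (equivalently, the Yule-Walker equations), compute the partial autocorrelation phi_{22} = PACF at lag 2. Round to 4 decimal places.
\phi_{22} = 0.1380

The PACF at lag k is phi_{kk}, the last component of the solution
to the Yule-Walker system G_k phi = r_k where
  (G_k)_{ij} = rho(|i - j|), (r_k)_i = rho(i), i,j = 1..k.
Equivalently, Durbin-Levinson gives phi_{kk} iteratively:
  phi_{11} = rho(1)
  phi_{kk} = [rho(k) - sum_{j=1..k-1} phi_{k-1,j} rho(k-j)]
            / [1 - sum_{j=1..k-1} phi_{k-1,j} rho(j)],
  phi_{k,j} = phi_{k-1,j} - phi_{kk} phi_{k-1,k-j},  j = 1..k-1.
Step k = 1:
  phi_11 = rho(1) = 0.5046.
Step k = 2:
  phi_22 = [rho(2) - phi_11 rho(1)] / [1 - phi_11 rho(1)] = [0.3575 - (0.5046)(0.5046)] / [1 - (0.5046)(0.5046)]
         = 0.10287884 / 0.74537884 = 0.138.
Therefore phi_{22} = 0.1380.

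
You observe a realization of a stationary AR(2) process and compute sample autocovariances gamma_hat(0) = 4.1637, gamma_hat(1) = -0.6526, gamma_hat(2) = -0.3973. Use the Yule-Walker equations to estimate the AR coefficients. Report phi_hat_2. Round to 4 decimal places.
\hat\phi_{2} = -0.1230

The Yule-Walker equations for an AR(p) process read, in matrix form,
  Gamma_p phi = r_p,   with   (Gamma_p)_{ij} = gamma(|i - j|),
                       (r_p)_i = gamma(i),   i,j = 1..p.
Substitute the sample gammas (Toeplitz matrix and right-hand side of size 2):
  Gamma_p = [[4.1637, -0.6526], [-0.6526, 4.1637]]
  r_p     = [-0.6526, -0.3973]
Written out:
  4.1637 phi_1 - 0.6526 phi_2 = -0.6526
  -0.6526 phi_1 + 4.1637 phi_2 = -0.3973
Solve by Cramer's rule:
  det = gamma(0)^2 - gamma(1)^2 = (4.1637)^2 - (-0.6526)^2 = 17.33639769 - 0.42588676 = 16.91051093
  phi_hat_1 = [gamma(1) gamma(0) - gamma(1) gamma(2)] / det = [(-0.6526)(4.1637) - (-0.6526)(-0.3973)] / 16.91051093 = -2.9765086 / 16.91051093 = -0.176
  phi_hat_2 = [gamma(0) gamma(2) - gamma(1)^2] / det = [(4.1637)(-0.3973) - (-0.6526)^2] / 16.91051093 = -2.08012477 / 16.91051093 = -0.123
So phi_hat = [-0.1760, -0.1230].
Therefore phi_hat_2 = -0.1230.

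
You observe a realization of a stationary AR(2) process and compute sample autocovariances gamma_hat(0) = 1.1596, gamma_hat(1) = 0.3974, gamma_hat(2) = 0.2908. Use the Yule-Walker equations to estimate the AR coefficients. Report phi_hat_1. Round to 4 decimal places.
\hat\phi_{1} = 0.2909

The Yule-Walker equations for an AR(p) process read, in matrix form,
  Gamma_p phi = r_p,   with   (Gamma_p)_{ij} = gamma(|i - j|),
                       (r_p)_i = gamma(i),   i,j = 1..p.
Substitute the sample gammas (Toeplitz matrix and right-hand side of size 2):
  Gamma_p = [[1.1596, 0.3974], [0.3974, 1.1596]]
  r_p     = [0.3974, 0.2908]
Written out:
  1.1596 phi_1 + 0.3974 phi_2 = 0.3974
  0.3974 phi_1 + 1.1596 phi_2 = 0.2908
Solve by Cramer's rule:
  det = gamma(0)^2 - gamma(1)^2 = (1.1596)^2 - (0.3974)^2 = 1.34467216 - 0.15792676 = 1.1867454
  phi_hat_1 = [gamma(1) gamma(0) - gamma(1) gamma(2)] / det = [(0.3974)(1.1596) - (0.3974)(0.2908)] / 1.1867454 = 0.34526112 / 1.1867454 = 0.2909
  phi_hat_2 = [gamma(0) gamma(2) - gamma(1)^2] / det = [(1.1596)(0.2908) - (0.3974)^2] / 1.1867454 = 0.17928492 / 1.1867454 = 0.1511
So phi_hat = [0.2909, 0.1511].
Therefore phi_hat_1 = 0.2909.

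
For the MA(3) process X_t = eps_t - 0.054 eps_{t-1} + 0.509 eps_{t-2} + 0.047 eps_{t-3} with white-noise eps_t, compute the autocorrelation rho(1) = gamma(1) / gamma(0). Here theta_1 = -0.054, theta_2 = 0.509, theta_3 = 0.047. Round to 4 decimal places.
\rho(1) = -0.0455

For an MA(q) process with theta_0 = 1, the autocovariance is
  gamma(k) = sigma^2 * sum_{i=0..q-k} theta_i * theta_{i+k},
and rho(k) = gamma(k) / gamma(0). Sigma^2 cancels.
  numerator   = (1)*(-0.054) + (-0.054)*(0.509) + (0.509)*(0.047) = -0.057563.
  denominator = (1)^2 + (-0.054)^2 + (0.509)^2 + (0.047)^2 = 1.264206.
  rho(1) = -0.057563 / 1.264206 = -0.0455.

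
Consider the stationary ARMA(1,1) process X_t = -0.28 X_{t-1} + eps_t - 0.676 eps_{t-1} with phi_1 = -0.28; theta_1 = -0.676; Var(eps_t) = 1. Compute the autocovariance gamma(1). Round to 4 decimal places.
\gamma(1) = -1.2337

Multiply the model equation by X_{t-k} and take expectations. With theta_0 = psi_0 = 1 and psi_j the MA(infinity) weights, this gives
  gamma(k) - sum_i phi_i gamma(k-i) = c_k,
  c_k = sigma^2 * sum_{j=k..q} theta_j psi_{j-k}   (c_k = 0 for k > q),
using gamma(-m) = gamma(m).
psi-weights needed (psi_j = theta_j + sum_i phi_i psi_{j-i}):
  psi_1 = theta_1 + phi_1 = -0.676 + (-0.28) = -0.956
Right-hand sides:
  c_0 = sigma^2 (1 + theta_1 psi_1) = 1 * (1 + (-0.676)(-0.956)) = 1 * 1.646256 = 1.646256
  c_1 = sigma^2 theta_1 = 1 * (-0.676) = -0.676
  c_2 = 0
Equations for k = 0 and k = 1 (AR order 1):
  gamma(0) = phi_1 gamma(1) + c_0
  gamma(1) = phi_1 gamma(0) + c_1
Substituting the second into the first: gamma(0) (1 - phi_1^2) = c_0 + phi_1 c_1, so
  gamma(0) = (c_0 + phi_1 c_1) / (1 - phi_1^2) = (1.646256 + (-0.28)(-0.676)) / (1 - (-0.28)^2) = 1.835536 / 0.9216 = 1.991684.
  gamma(1) = phi_1 gamma(0) + c_1 = (-0.28)(1.991684) + (-0.676) = -1.233672.
Therefore gamma(1) = -1.2337 (to 4 decimal places).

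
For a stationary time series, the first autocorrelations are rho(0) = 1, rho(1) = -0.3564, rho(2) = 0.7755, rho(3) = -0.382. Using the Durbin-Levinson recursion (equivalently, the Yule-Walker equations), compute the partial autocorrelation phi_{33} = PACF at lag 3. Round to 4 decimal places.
\phi_{33} = -0.1180

The PACF at lag k is phi_{kk}, the last component of the solution
to the Yule-Walker system G_k phi = r_k where
  (G_k)_{ij} = rho(|i - j|), (r_k)_i = rho(i), i,j = 1..k.
Equivalently, Durbin-Levinson gives phi_{kk} iteratively:
  phi_{11} = rho(1)
  phi_{kk} = [rho(k) - sum_{j=1..k-1} phi_{k-1,j} rho(k-j)]
            / [1 - sum_{j=1..k-1} phi_{k-1,j} rho(j)],
  phi_{k,j} = phi_{k-1,j} - phi_{kk} phi_{k-1,k-j},  j = 1..k-1.
Step k = 1:
  phi_11 = rho(1) = -0.3564.
Step k = 2:
  phi_22 = [rho(2) - phi_11 rho(1)] / [1 - phi_11 rho(1)] = [0.7755 - (-0.3564)(-0.3564)] / [1 - (-0.3564)(-0.3564)]
         = 0.64847904 / 0.87297904 = 0.742835.
  Update: phi_21 = phi_11 - phi_22 phi_11 = -0.3564 - (0.742835)(-0.3564) = -0.091654.
Step k = 3:
  phi_33 = [rho(3) - phi_21 rho(2) - phi_22 rho(1)] / [1 - phi_21 rho(1) - phi_22 rho(2)]
    numerator   = -0.382 - (-0.091654)(0.7755) - (0.742835)(-0.3564) = -0.04617627
    denominator = 1 - (-0.091654)(-0.3564) - (0.742835)(0.7755) = 0.39126637
  phi_33 = -0.04617627 / 0.39126637 = -0.118.
Therefore phi_{33} = -0.1180.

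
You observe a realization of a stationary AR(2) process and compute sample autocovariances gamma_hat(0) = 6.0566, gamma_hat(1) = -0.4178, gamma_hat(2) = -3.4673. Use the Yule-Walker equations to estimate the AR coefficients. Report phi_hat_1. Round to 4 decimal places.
\hat\phi_{1} = -0.1090

The Yule-Walker equations for an AR(p) process read, in matrix form,
  Gamma_p phi = r_p,   with   (Gamma_p)_{ij} = gamma(|i - j|),
                       (r_p)_i = gamma(i),   i,j = 1..p.
Substitute the sample gammas (Toeplitz matrix and right-hand side of size 2):
  Gamma_p = [[6.0566, -0.4178], [-0.4178, 6.0566]]
  r_p     = [-0.4178, -3.4673]
Written out:
  6.0566 phi_1 - 0.4178 phi_2 = -0.4178
  -0.4178 phi_1 + 6.0566 phi_2 = -3.4673
Solve by Cramer's rule:
  det = gamma(0)^2 - gamma(1)^2 = (6.0566)^2 - (-0.4178)^2 = 36.68240356 - 0.17455684 = 36.50784672
  phi_hat_1 = [gamma(1) gamma(0) - gamma(1) gamma(2)] / det = [(-0.4178)(6.0566) - (-0.4178)(-3.4673)] / 36.50784672 = -3.97908542 / 36.50784672 = -0.109
  phi_hat_2 = [gamma(0) gamma(2) - gamma(1)^2] / det = [(6.0566)(-3.4673) - (-0.4178)^2] / 36.50784672 = -21.17460602 / 36.50784672 = -0.58
So phi_hat = [-0.1090, -0.5800].
Therefore phi_hat_1 = -0.1090.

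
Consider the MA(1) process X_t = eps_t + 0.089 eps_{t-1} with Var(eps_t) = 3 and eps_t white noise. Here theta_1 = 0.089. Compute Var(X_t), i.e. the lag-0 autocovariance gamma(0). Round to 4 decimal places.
\gamma(0) = 3.0238

For an MA(q) process X_t = eps_t + sum_i theta_i eps_{t-i} with
Var(eps_t) = sigma^2, the variance is
  gamma(0) = sigma^2 * (1 + sum_i theta_i^2).
  sum_i theta_i^2 = (0.089)^2 = 0.007921.
  gamma(0) = 3 * (1 + 0.007921) = 3 * 1.007921 = 3.023763, which rounds to 3.0238.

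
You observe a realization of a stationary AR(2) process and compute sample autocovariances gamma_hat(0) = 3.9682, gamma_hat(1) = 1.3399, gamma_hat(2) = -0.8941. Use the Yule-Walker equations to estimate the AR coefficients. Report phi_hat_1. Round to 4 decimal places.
\hat\phi_{1} = 0.4670

The Yule-Walker equations for an AR(p) process read, in matrix form,
  Gamma_p phi = r_p,   with   (Gamma_p)_{ij} = gamma(|i - j|),
                       (r_p)_i = gamma(i),   i,j = 1..p.
Substitute the sample gammas (Toeplitz matrix and right-hand side of size 2):
  Gamma_p = [[3.9682, 1.3399], [1.3399, 3.9682]]
  r_p     = [1.3399, -0.8941]
Written out:
  3.9682 phi_1 + 1.3399 phi_2 = 1.3399
  1.3399 phi_1 + 3.9682 phi_2 = -0.8941
Solve by Cramer's rule:
  det = gamma(0)^2 - gamma(1)^2 = (3.9682)^2 - (1.3399)^2 = 15.74661124 - 1.79533201 = 13.95127923
  phi_hat_1 = [gamma(1) gamma(0) - gamma(1) gamma(2)] / det = [(1.3399)(3.9682) - (1.3399)(-0.8941)] / 13.95127923 = 6.51499577 / 13.95127923 = 0.467
  phi_hat_2 = [gamma(0) gamma(2) - gamma(1)^2] / det = [(3.9682)(-0.8941) - (1.3399)^2] / 13.95127923 = -5.34329963 / 13.95127923 = -0.383
So phi_hat = [0.4670, -0.3830].
Therefore phi_hat_1 = 0.4670.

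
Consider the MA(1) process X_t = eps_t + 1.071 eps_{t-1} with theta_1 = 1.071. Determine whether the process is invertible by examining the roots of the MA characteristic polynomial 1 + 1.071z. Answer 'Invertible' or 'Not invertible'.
\text{Not invertible}

The MA(q) characteristic polynomial is P(z) = 1 + 1.071z.
Invertibility requires all roots to lie outside the unit circle, i.e. |z| > 1 for every root.
This is linear in z: 1 + (1.071) z = 0  =>  z = -1/(1.071) = -0.933707,  |z| = 0.933707.
Moduli of all roots: 0.9337.
All moduli strictly greater than 1? No.
Verdict: Not invertible.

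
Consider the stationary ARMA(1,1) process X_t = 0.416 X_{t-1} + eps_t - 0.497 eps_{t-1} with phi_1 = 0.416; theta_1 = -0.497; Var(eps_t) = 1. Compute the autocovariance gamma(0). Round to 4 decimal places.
\gamma(0) = 1.0079

Multiply the model equation by X_{t-k} and take expectations. With theta_0 = psi_0 = 1 and psi_j the MA(infinity) weights, this gives
  gamma(k) - sum_i phi_i gamma(k-i) = c_k,
  c_k = sigma^2 * sum_{j=k..q} theta_j psi_{j-k}   (c_k = 0 for k > q),
using gamma(-m) = gamma(m).
psi-weights needed (psi_j = theta_j + sum_i phi_i psi_{j-i}):
  psi_1 = theta_1 + phi_1 = -0.497 + (0.416) = -0.081
Right-hand sides:
  c_0 = sigma^2 (1 + theta_1 psi_1) = 1 * (1 + (-0.497)(-0.081)) = 1 * 1.040257 = 1.040257
  c_1 = sigma^2 theta_1 = 1 * (-0.497) = -0.497
  c_2 = 0
Equations for k = 0 and k = 1 (AR order 1):
  gamma(0) = phi_1 gamma(1) + c_0
  gamma(1) = phi_1 gamma(0) + c_1
Substituting the second into the first: gamma(0) (1 - phi_1^2) = c_0 + phi_1 c_1, so
  gamma(0) = (c_0 + phi_1 c_1) / (1 - phi_1^2) = (1.040257 + (0.416)(-0.497)) / (1 - (0.416)^2) = 0.833505 / 0.826944 = 1.007934.
Therefore gamma(0) = 1.0079 (to 4 decimal places).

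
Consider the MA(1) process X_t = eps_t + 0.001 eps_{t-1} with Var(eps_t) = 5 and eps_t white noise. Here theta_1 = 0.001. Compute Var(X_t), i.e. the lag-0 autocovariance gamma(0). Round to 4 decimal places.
\gamma(0) = 5.0000

For an MA(q) process X_t = eps_t + sum_i theta_i eps_{t-i} with
Var(eps_t) = sigma^2, the variance is
  gamma(0) = sigma^2 * (1 + sum_i theta_i^2).
  sum_i theta_i^2 = (0.001)^2 = 0.000001.
  gamma(0) = 5 * (1 + 0.000001) = 5 * 1.000001 = 5.000005, which rounds to 5.0000.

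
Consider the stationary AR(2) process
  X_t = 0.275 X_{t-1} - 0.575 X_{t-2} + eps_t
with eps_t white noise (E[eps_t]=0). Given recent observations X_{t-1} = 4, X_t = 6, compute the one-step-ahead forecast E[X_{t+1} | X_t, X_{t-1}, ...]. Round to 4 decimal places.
E[X_{t+1} \mid \mathcal F_t] = -0.6500

For an AR(p) model X_t = c + sum_i phi_i X_{t-i} + eps_t, the
one-step-ahead conditional mean is
  E[X_{t+1} | X_t, ...] = c + sum_i phi_i X_{t+1-i}.
Substitute known values:
  E[X_{t+1} | ...] = (0.275) * (6) + (-0.575) * (4)
                   = -0.6500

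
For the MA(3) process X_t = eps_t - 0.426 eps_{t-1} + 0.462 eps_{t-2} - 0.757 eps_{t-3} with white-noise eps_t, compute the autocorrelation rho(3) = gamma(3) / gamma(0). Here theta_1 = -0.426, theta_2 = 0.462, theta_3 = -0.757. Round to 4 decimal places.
\rho(3) = -0.3847

For an MA(q) process with theta_0 = 1, the autocovariance is
  gamma(k) = sigma^2 * sum_{i=0..q-k} theta_i * theta_{i+k},
and rho(k) = gamma(k) / gamma(0). Sigma^2 cancels.
  numerator   = (1)*(-0.757) = -0.757.
  denominator = (1)^2 + (-0.426)^2 + (0.462)^2 + (-0.757)^2 = 1.967969.
  rho(3) = -0.757 / 1.967969 = -0.3847.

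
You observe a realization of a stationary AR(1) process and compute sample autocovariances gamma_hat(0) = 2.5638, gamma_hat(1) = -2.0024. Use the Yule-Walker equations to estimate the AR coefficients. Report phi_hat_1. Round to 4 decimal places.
\hat\phi_{1} = -0.7810

The Yule-Walker equations for an AR(p) process read, in matrix form,
  Gamma_p phi = r_p,   with   (Gamma_p)_{ij} = gamma(|i - j|),
                       (r_p)_i = gamma(i),   i,j = 1..p.
Substitute the sample gammas (Toeplitz matrix and right-hand side of size 1):
  Gamma_p = [[2.5638]]
  r_p     = [-2.0024]
With p = 1 this is the single equation gamma(0) phi_1 = gamma(1):
  phi_hat_1 = gamma(1) / gamma(0) = -2.0024 / 2.5638 = -0.7810.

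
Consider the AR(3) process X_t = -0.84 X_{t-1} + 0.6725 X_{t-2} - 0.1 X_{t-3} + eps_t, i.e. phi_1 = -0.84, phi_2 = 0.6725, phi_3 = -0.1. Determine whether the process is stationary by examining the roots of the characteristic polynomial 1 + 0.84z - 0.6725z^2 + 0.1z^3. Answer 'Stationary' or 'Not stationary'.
\text{Not stationary}

The AR(p) characteristic polynomial is P(z) = 1 + 0.84z - 0.6725z^2 + 0.1z^3.
Stationarity requires all roots to lie outside the unit circle, i.e. |z| > 1 for every root.
Degree 3: look for a simple real root z0 first, then factor out (1 - z/z0) and solve the remaining quadratic.
Testing z0 = 4: P(4) = 1 + (0.84)(4) + (-0.6725)(4)^2 + (0.1)(4)^3
  = 1 + (3.36) + (-10.76) + (6.4) = 0.  So z_0 = 4 is a root, |z_0| = 4.
Divide out the factor (1 - 0.25 z) = (1 - z/z0) (since 1/z0 = 0.25):
  P(z) = (1 - 0.25 z)(1 + (1.09) z + (-0.4) z^2)
  [check: z-coef 1.09 - (0.25) = 0.84; z^2-coef -0.4 - (0.25)(1.09) = -0.6725; z^3-coef -(0.25)(-0.4) = 0.1.]
Remaining roots from the quadratic factor 1 + (1.09) z + (-0.4) z^2:
  Set 1 + (1.09) z + (-0.4) z^2 = 0, i.e. a z^2 + b z + c = 0 with a = -0.4, b = 1.09, c = 1.
  Discriminant D = b^2 - 4ac = (1.09)^2 - 4*(-0.4)*1 = 1.1881 - (-1.6) = 2.7881.
  D >= 0, so the roots are real: z = (-b +/- sqrt(D)) / (2a) = (-1.09 +/- 1.66976) / (-0.8).
    z_1 = (-1.09 + 1.66976) / (-0.8) = -0.7247,   |z_1| = 0.7247.
    z_2 = (-1.09 - 1.66976) / (-0.8) = 3.4497,   |z_2| = 3.4497.
Moduli of all roots: 4.0000, 0.7247, 3.4497.
All moduli strictly greater than 1? No.
Verdict: Not stationary.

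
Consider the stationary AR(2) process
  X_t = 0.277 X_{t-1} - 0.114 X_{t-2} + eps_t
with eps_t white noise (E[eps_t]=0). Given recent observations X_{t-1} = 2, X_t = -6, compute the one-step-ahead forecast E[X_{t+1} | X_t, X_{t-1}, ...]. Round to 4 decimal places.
E[X_{t+1} \mid \mathcal F_t] = -1.8900

For an AR(p) model X_t = c + sum_i phi_i X_{t-i} + eps_t, the
one-step-ahead conditional mean is
  E[X_{t+1} | X_t, ...] = c + sum_i phi_i X_{t+1-i}.
Substitute known values:
  E[X_{t+1} | ...] = (0.277) * (-6) + (-0.114) * (2)
                   = -1.8900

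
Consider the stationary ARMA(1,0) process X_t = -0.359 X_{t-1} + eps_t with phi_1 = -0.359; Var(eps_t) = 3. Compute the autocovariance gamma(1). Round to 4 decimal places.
\gamma(1) = -1.2363

Multiply the model equation by X_{t-k} and take expectations. With theta_0 = psi_0 = 1 and psi_j the MA(infinity) weights, this gives
  gamma(k) - sum_i phi_i gamma(k-i) = c_k,
  c_k = sigma^2 * sum_{j=k..q} theta_j psi_{j-k}   (c_k = 0 for k > q),
using gamma(-m) = gamma(m).
Pure AR (q = 0): c_0 = sigma^2 = 3, c_k = 0 for k >= 1.
Equations for k = 0 and k = 1 (AR order 1):
  gamma(0) = phi_1 gamma(1) + c_0
  gamma(1) = phi_1 gamma(0) + c_1
Substituting the second into the first: gamma(0) (1 - phi_1^2) = c_0 + phi_1 c_1, so
  gamma(0) = c_0 / (1 - phi_1^2) = 3 / (1 - (-0.359)^2) = 3 / 0.871119 = 3.443846.
  gamma(1) = phi_1 gamma(0) = (-0.359)(3.443846) = -1.236341.
Therefore gamma(1) = -1.2363 (to 4 decimal places).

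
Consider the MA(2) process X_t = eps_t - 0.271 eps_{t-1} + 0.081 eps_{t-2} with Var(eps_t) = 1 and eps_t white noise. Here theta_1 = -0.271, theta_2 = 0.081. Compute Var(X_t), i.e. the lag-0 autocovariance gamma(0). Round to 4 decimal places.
\gamma(0) = 1.0800

For an MA(q) process X_t = eps_t + sum_i theta_i eps_{t-i} with
Var(eps_t) = sigma^2, the variance is
  gamma(0) = sigma^2 * (1 + sum_i theta_i^2).
  sum_i theta_i^2 = (-0.271)^2 + (0.081)^2 = 0.073441 + 0.006561 = 0.080002.
  gamma(0) = 1 * (1 + 0.080002) = 1 * 1.080002 = 1.080002, which rounds to 1.0800.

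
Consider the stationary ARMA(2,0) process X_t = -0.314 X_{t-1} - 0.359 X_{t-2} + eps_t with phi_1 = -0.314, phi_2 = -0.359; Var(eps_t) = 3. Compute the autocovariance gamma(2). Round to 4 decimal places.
\gamma(2) = -1.0421

Multiply the model equation by X_{t-k} and take expectations. With theta_0 = psi_0 = 1 and psi_j the MA(infinity) weights, this gives
  gamma(k) - sum_i phi_i gamma(k-i) = c_k,
  c_k = sigma^2 * sum_{j=k..q} theta_j psi_{j-k}   (c_k = 0 for k > q),
using gamma(-m) = gamma(m).
Pure AR (q = 0): c_0 = sigma^2 = 3, c_k = 0 for k >= 1.
Equations for k = 0, 1, 2 (AR order 2, c_2 = 0):
  (E0) gamma(0) = phi_1 gamma(1) + phi_2 gamma(2) + c_0
  (E1) gamma(1) = phi_1 gamma(0) + phi_2 gamma(1) + c_1
  (E2) gamma(2) = phi_1 gamma(1) + phi_2 gamma(0)
From (E1): gamma(1) = A gamma(0) + B with
  A = phi_1 / (1 - phi_2) = -0.314 / 1.359 = -0.231052,   B = c_1 / (1 - phi_2) = 0 / 1.359 = 0.
Insert (E2) into (E0): gamma(0) (1 - phi_2^2) = phi_1 (1 + phi_2) gamma(1) + c_0.
  phi_1 (1 + phi_2) = (-0.314)(0.641) = -0.201274,   1 - phi_2^2 = 0.871119.
Replace gamma(1) by A gamma(0) + B and collect gamma(0):
  gamma(0) [0.871119 - (-0.201274)(-0.231052)] = c_0 = 3
  gamma(0) * 0.824614 = 3
  gamma(0) = 3 / 0.824614 = 3.638065.
  gamma(1) = A gamma(0) = (-0.231052)(3.638065) = -0.840583.
  gamma(2) = phi_1 gamma(1) + phi_2 gamma(0) = (-0.314)(-0.840583) + (-0.359)(3.638065) = -1.042122.
Therefore gamma(2) = -1.0421 (to 4 decimal places).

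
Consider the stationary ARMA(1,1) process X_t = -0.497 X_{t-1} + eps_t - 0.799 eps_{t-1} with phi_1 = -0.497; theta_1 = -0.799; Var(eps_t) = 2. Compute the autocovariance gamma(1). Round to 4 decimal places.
\gamma(1) = -4.8092

Multiply the model equation by X_{t-k} and take expectations. With theta_0 = psi_0 = 1 and psi_j the MA(infinity) weights, this gives
  gamma(k) - sum_i phi_i gamma(k-i) = c_k,
  c_k = sigma^2 * sum_{j=k..q} theta_j psi_{j-k}   (c_k = 0 for k > q),
using gamma(-m) = gamma(m).
psi-weights needed (psi_j = theta_j + sum_i phi_i psi_{j-i}):
  psi_1 = theta_1 + phi_1 = -0.799 + (-0.497) = -1.296
Right-hand sides:
  c_0 = sigma^2 (1 + theta_1 psi_1) = 2 * (1 + (-0.799)(-1.296)) = 2 * 2.035504 = 4.071008
  c_1 = sigma^2 theta_1 = 2 * (-0.799) = -1.598
  c_2 = 0
Equations for k = 0 and k = 1 (AR order 1):
  gamma(0) = phi_1 gamma(1) + c_0
  gamma(1) = phi_1 gamma(0) + c_1
Substituting the second into the first: gamma(0) (1 - phi_1^2) = c_0 + phi_1 c_1, so
  gamma(0) = (c_0 + phi_1 c_1) / (1 - phi_1^2) = (4.071008 + (-0.497)(-1.598)) / (1 - (-0.497)^2) = 4.865214 / 0.752991 = 6.461185.
  gamma(1) = phi_1 gamma(0) + c_1 = (-0.497)(6.461185) + (-1.598) = -4.809209.
Therefore gamma(1) = -4.8092 (to 4 decimal places).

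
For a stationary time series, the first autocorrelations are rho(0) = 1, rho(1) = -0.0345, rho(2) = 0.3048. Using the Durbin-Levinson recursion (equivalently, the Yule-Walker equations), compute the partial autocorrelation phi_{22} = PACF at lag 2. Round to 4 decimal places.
\phi_{22} = 0.3040

The PACF at lag k is phi_{kk}, the last component of the solution
to the Yule-Walker system G_k phi = r_k where
  (G_k)_{ij} = rho(|i - j|), (r_k)_i = rho(i), i,j = 1..k.
Equivalently, Durbin-Levinson gives phi_{kk} iteratively:
  phi_{11} = rho(1)
  phi_{kk} = [rho(k) - sum_{j=1..k-1} phi_{k-1,j} rho(k-j)]
            / [1 - sum_{j=1..k-1} phi_{k-1,j} rho(j)],
  phi_{k,j} = phi_{k-1,j} - phi_{kk} phi_{k-1,k-j},  j = 1..k-1.
Step k = 1:
  phi_11 = rho(1) = -0.0345.
Step k = 2:
  phi_22 = [rho(2) - phi_11 rho(1)] / [1 - phi_11 rho(1)] = [0.3048 - (-0.0345)(-0.0345)] / [1 - (-0.0345)(-0.0345)]
         = 0.30360975 / 0.99880975 = 0.304.
Therefore phi_{22} = 0.3040.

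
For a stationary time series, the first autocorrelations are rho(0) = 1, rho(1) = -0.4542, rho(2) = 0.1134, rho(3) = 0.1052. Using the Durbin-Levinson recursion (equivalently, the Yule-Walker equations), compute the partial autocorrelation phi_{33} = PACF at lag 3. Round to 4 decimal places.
\phi_{33} = 0.1400

The PACF at lag k is phi_{kk}, the last component of the solution
to the Yule-Walker system G_k phi = r_k where
  (G_k)_{ij} = rho(|i - j|), (r_k)_i = rho(i), i,j = 1..k.
Equivalently, Durbin-Levinson gives phi_{kk} iteratively:
  phi_{11} = rho(1)
  phi_{kk} = [rho(k) - sum_{j=1..k-1} phi_{k-1,j} rho(k-j)]
            / [1 - sum_{j=1..k-1} phi_{k-1,j} rho(j)],
  phi_{k,j} = phi_{k-1,j} - phi_{kk} phi_{k-1,k-j},  j = 1..k-1.
Step k = 1:
  phi_11 = rho(1) = -0.4542.
Step k = 2:
  phi_22 = [rho(2) - phi_11 rho(1)] / [1 - phi_11 rho(1)] = [0.1134 - (-0.4542)(-0.4542)] / [1 - (-0.4542)(-0.4542)]
         = -0.09289764 / 0.79370236 = -0.117043.
  Update: phi_21 = phi_11 - phi_22 phi_11 = -0.4542 - (-0.117043)(-0.4542) = -0.507361.
Step k = 3:
  phi_33 = [rho(3) - phi_21 rho(2) - phi_22 rho(1)] / [1 - phi_21 rho(1) - phi_22 rho(2)]
    numerator   = 0.1052 - (-0.507361)(0.1134) - (-0.117043)(-0.4542) = 0.10957363
    denominator = 1 - (-0.507361)(-0.4542) - (-0.117043)(0.1134) = 0.7828293
  phi_33 = 0.10957363 / 0.7828293 = 0.14.
Therefore phi_{33} = 0.1400.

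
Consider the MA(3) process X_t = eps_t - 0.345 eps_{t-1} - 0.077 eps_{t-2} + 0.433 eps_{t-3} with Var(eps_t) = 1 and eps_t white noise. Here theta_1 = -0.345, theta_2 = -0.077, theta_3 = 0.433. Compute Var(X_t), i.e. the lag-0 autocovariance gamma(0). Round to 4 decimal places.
\gamma(0) = 1.3124

For an MA(q) process X_t = eps_t + sum_i theta_i eps_{t-i} with
Var(eps_t) = sigma^2, the variance is
  gamma(0) = sigma^2 * (1 + sum_i theta_i^2).
  sum_i theta_i^2 = (-0.345)^2 + (-0.077)^2 + (0.433)^2 = 0.119025 + 0.005929 + 0.187489 = 0.312443.
  gamma(0) = 1 * (1 + 0.312443) = 1 * 1.312443 = 1.312443, which rounds to 1.3124.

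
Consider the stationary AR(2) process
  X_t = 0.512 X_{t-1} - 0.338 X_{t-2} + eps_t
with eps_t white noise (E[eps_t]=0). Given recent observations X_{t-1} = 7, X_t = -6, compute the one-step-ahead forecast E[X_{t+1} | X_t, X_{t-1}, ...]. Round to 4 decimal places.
E[X_{t+1} \mid \mathcal F_t] = -5.4380

For an AR(p) model X_t = c + sum_i phi_i X_{t-i} + eps_t, the
one-step-ahead conditional mean is
  E[X_{t+1} | X_t, ...] = c + sum_i phi_i X_{t+1-i}.
Substitute known values:
  E[X_{t+1} | ...] = (0.512) * (-6) + (-0.338) * (7)
                   = -5.4380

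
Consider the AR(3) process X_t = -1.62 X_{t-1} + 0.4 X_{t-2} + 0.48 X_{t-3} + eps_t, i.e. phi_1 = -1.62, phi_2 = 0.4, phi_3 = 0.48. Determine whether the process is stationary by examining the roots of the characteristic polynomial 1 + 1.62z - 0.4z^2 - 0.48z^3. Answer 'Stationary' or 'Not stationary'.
\text{Not stationary}

The AR(p) characteristic polynomial is P(z) = 1 + 1.62z - 0.4z^2 - 0.48z^3.
Stationarity requires all roots to lie outside the unit circle, i.e. |z| > 1 for every root.
Degree 3: look for a simple real root z0 first, then factor out (1 - z/z0) and solve the remaining quadratic.
Testing z0 = -2: P(-2) = 1 + (1.62)(-2) + (-0.4)(-2)^2 + (-0.48)(-2)^3
  = 1 + (-3.24) + (-1.6) + (3.84) = 0.  So z_0 = -2 is a root, |z_0| = 2.
Divide out the factor (1 + 0.5 z) = (1 - z/z0) (since 1/z0 = -0.5):
  P(z) = (1 + 0.5 z)(1 + (1.12) z + (-0.96) z^2)
  [check: z-coef 1.12 - (-0.5) = 1.62; z^2-coef -0.96 - (-0.5)(1.12) = -0.4; z^3-coef -(-0.5)(-0.96) = -0.48.]
Remaining roots from the quadratic factor 1 + (1.12) z + (-0.96) z^2:
  Set 1 + (1.12) z + (-0.96) z^2 = 0, i.e. a z^2 + b z + c = 0 with a = -0.96, b = 1.12, c = 1.
  Discriminant D = b^2 - 4ac = (1.12)^2 - 4*(-0.96)*1 = 1.2544 - (-3.84) = 5.0944.
  D >= 0, so the roots are real: z = (-b +/- sqrt(D)) / (2a) = (-1.12 +/- 2.257078) / (-1.92).
    z_1 = (-1.12 + 2.257078) / (-1.92) = -0.5922,   |z_1| = 0.5922.
    z_2 = (-1.12 - 2.257078) / (-1.92) = 1.7589,   |z_2| = 1.7589.
Moduli of all roots: 2.0000, 0.5922, 1.7589.
All moduli strictly greater than 1? No.
Verdict: Not stationary.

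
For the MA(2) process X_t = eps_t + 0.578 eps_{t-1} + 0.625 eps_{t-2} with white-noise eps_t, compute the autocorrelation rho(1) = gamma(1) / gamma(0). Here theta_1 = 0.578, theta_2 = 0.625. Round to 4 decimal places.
\rho(1) = 0.5446

For an MA(q) process with theta_0 = 1, the autocovariance is
  gamma(k) = sigma^2 * sum_{i=0..q-k} theta_i * theta_{i+k},
and rho(k) = gamma(k) / gamma(0). Sigma^2 cancels.
  numerator   = (1)*(0.578) + (0.578)*(0.625) = 0.93925.
  denominator = (1)^2 + (0.578)^2 + (0.625)^2 = 1.724709.
  rho(1) = 0.93925 / 1.724709 = 0.5446.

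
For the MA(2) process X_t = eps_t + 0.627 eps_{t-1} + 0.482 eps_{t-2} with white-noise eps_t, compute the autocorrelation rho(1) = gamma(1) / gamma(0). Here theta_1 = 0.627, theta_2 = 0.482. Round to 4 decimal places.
\rho(1) = 0.5717

For an MA(q) process with theta_0 = 1, the autocovariance is
  gamma(k) = sigma^2 * sum_{i=0..q-k} theta_i * theta_{i+k},
and rho(k) = gamma(k) / gamma(0). Sigma^2 cancels.
  numerator   = (1)*(0.627) + (0.627)*(0.482) = 0.929214.
  denominator = (1)^2 + (0.627)^2 + (0.482)^2 = 1.625453.
  rho(1) = 0.929214 / 1.625453 = 0.5717.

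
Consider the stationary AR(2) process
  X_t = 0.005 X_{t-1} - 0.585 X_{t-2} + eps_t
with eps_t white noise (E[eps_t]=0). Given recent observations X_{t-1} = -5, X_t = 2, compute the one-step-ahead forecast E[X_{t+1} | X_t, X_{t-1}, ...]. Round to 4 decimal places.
E[X_{t+1} \mid \mathcal F_t] = 2.9350

For an AR(p) model X_t = c + sum_i phi_i X_{t-i} + eps_t, the
one-step-ahead conditional mean is
  E[X_{t+1} | X_t, ...] = c + sum_i phi_i X_{t+1-i}.
Substitute known values:
  E[X_{t+1} | ...] = (0.005) * (2) + (-0.585) * (-5)
                   = 2.9350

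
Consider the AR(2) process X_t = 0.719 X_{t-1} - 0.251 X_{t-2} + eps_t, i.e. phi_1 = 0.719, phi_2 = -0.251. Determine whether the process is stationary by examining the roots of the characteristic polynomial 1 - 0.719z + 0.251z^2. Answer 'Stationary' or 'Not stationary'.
\text{Stationary}

The AR(p) characteristic polynomial is P(z) = 1 - 0.719z + 0.251z^2.
Stationarity requires all roots to lie outside the unit circle, i.e. |z| > 1 for every root.
Set 1 + (-0.719) z + (0.251) z^2 = 0, i.e. a z^2 + b z + c = 0 with a = 0.251, b = -0.719, c = 1.
Discriminant D = b^2 - 4ac = (-0.719)^2 - 4*(0.251)*1 = 0.516961 - (1.004) = -0.487039.
D < 0, so the roots are the complex-conjugate pair z = (-b +/- i sqrt(-D)) / (2a) = 1.4323 +/- 1.3902i.
For a conjugate pair |z|^2 = z * conj(z) = (product of roots) = c/a = 1/(0.251) = 3.984064, so |z| = sqrt(3.984064) = 1.996 for both roots.
Moduli of all roots: 1.9960, 1.9960.
All moduli strictly greater than 1? Yes.
Verdict: Stationary.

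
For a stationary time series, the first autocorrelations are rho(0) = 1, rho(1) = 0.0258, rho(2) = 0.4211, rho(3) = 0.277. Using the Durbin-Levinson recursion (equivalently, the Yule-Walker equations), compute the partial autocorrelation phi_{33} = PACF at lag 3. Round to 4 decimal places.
\phi_{33} = 0.3159

The PACF at lag k is phi_{kk}, the last component of the solution
to the Yule-Walker system G_k phi = r_k where
  (G_k)_{ij} = rho(|i - j|), (r_k)_i = rho(i), i,j = 1..k.
Equivalently, Durbin-Levinson gives phi_{kk} iteratively:
  phi_{11} = rho(1)
  phi_{kk} = [rho(k) - sum_{j=1..k-1} phi_{k-1,j} rho(k-j)]
            / [1 - sum_{j=1..k-1} phi_{k-1,j} rho(j)],
  phi_{k,j} = phi_{k-1,j} - phi_{kk} phi_{k-1,k-j},  j = 1..k-1.
Step k = 1:
  phi_11 = rho(1) = 0.0258.
Step k = 2:
  phi_22 = [rho(2) - phi_11 rho(1)] / [1 - phi_11 rho(1)] = [0.4211 - (0.0258)(0.0258)] / [1 - (0.0258)(0.0258)]
         = 0.42043436 / 0.99933436 = 0.420714.
  Update: phi_21 = phi_11 - phi_22 phi_11 = 0.0258 - (0.420714)(0.0258) = 0.014946.
Step k = 3:
  phi_33 = [rho(3) - phi_21 rho(2) - phi_22 rho(1)] / [1 - phi_21 rho(1) - phi_22 rho(2)]
    numerator   = 0.277 - (0.014946)(0.4211) - (0.420714)(0.0258) = 0.25985199
    denominator = 1 - (0.014946)(0.0258) - (0.420714)(0.4211) = 0.82245157
  phi_33 = 0.25985199 / 0.82245157 = 0.3159.
Therefore phi_{33} = 0.3159.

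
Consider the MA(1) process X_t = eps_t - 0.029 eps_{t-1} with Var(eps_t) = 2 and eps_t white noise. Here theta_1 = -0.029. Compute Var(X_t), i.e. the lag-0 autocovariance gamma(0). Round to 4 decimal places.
\gamma(0) = 2.0017

For an MA(q) process X_t = eps_t + sum_i theta_i eps_{t-i} with
Var(eps_t) = sigma^2, the variance is
  gamma(0) = sigma^2 * (1 + sum_i theta_i^2).
  sum_i theta_i^2 = (-0.029)^2 = 0.000841.
  gamma(0) = 2 * (1 + 0.000841) = 2 * 1.000841 = 2.001682, which rounds to 2.0017.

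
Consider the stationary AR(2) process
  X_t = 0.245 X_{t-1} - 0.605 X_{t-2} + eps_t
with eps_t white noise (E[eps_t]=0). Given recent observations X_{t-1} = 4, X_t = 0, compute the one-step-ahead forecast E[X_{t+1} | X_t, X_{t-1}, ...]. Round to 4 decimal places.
E[X_{t+1} \mid \mathcal F_t] = -2.4200

For an AR(p) model X_t = c + sum_i phi_i X_{t-i} + eps_t, the
one-step-ahead conditional mean is
  E[X_{t+1} | X_t, ...] = c + sum_i phi_i X_{t+1-i}.
Substitute known values:
  E[X_{t+1} | ...] = (0.245) * (0) + (-0.605) * (4)
                   = -2.4200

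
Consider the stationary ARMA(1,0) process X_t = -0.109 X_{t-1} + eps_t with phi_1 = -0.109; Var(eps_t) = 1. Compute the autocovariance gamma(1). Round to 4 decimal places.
\gamma(1) = -0.1103

Multiply the model equation by X_{t-k} and take expectations. With theta_0 = psi_0 = 1 and psi_j the MA(infinity) weights, this gives
  gamma(k) - sum_i phi_i gamma(k-i) = c_k,
  c_k = sigma^2 * sum_{j=k..q} theta_j psi_{j-k}   (c_k = 0 for k > q),
using gamma(-m) = gamma(m).
Pure AR (q = 0): c_0 = sigma^2 = 1, c_k = 0 for k >= 1.
Equations for k = 0 and k = 1 (AR order 1):
  gamma(0) = phi_1 gamma(1) + c_0
  gamma(1) = phi_1 gamma(0) + c_1
Substituting the second into the first: gamma(0) (1 - phi_1^2) = c_0 + phi_1 c_1, so
  gamma(0) = c_0 / (1 - phi_1^2) = 1 / (1 - (-0.109)^2) = 1 / 0.988119 = 1.012024.
  gamma(1) = phi_1 gamma(0) = (-0.109)(1.012024) = -0.110311.
Therefore gamma(1) = -0.1103 (to 4 decimal places).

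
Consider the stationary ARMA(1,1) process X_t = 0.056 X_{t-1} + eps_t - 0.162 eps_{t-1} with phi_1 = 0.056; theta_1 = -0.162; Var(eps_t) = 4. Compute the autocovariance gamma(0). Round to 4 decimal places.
\gamma(0) = 4.0451

Multiply the model equation by X_{t-k} and take expectations. With theta_0 = psi_0 = 1 and psi_j the MA(infinity) weights, this gives
  gamma(k) - sum_i phi_i gamma(k-i) = c_k,
  c_k = sigma^2 * sum_{j=k..q} theta_j psi_{j-k}   (c_k = 0 for k > q),
using gamma(-m) = gamma(m).
psi-weights needed (psi_j = theta_j + sum_i phi_i psi_{j-i}):
  psi_1 = theta_1 + phi_1 = -0.162 + (0.056) = -0.106
Right-hand sides:
  c_0 = sigma^2 (1 + theta_1 psi_1) = 4 * (1 + (-0.162)(-0.106)) = 4 * 1.017172 = 4.068688
  c_1 = sigma^2 theta_1 = 4 * (-0.162) = -0.648
  c_2 = 0
Equations for k = 0 and k = 1 (AR order 1):
  gamma(0) = phi_1 gamma(1) + c_0
  gamma(1) = phi_1 gamma(0) + c_1
Substituting the second into the first: gamma(0) (1 - phi_1^2) = c_0 + phi_1 c_1, so
  gamma(0) = (c_0 + phi_1 c_1) / (1 - phi_1^2) = (4.068688 + (0.056)(-0.648)) / (1 - (0.056)^2) = 4.0324 / 0.996864 = 4.045085.
Therefore gamma(0) = 4.0451 (to 4 decimal places).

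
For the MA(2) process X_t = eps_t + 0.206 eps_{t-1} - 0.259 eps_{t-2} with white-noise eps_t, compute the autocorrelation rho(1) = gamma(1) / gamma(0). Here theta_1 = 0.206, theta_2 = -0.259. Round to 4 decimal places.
\rho(1) = 0.1376

For an MA(q) process with theta_0 = 1, the autocovariance is
  gamma(k) = sigma^2 * sum_{i=0..q-k} theta_i * theta_{i+k},
and rho(k) = gamma(k) / gamma(0). Sigma^2 cancels.
  numerator   = (1)*(0.206) + (0.206)*(-0.259) = 0.152646.
  denominator = (1)^2 + (0.206)^2 + (-0.259)^2 = 1.109517.
  rho(1) = 0.152646 / 1.109517 = 0.1376.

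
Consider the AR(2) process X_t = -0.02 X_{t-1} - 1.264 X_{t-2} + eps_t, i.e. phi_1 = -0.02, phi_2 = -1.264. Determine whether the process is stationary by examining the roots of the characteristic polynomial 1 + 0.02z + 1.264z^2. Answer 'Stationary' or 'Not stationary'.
\text{Not stationary}

The AR(p) characteristic polynomial is P(z) = 1 + 0.02z + 1.264z^2.
Stationarity requires all roots to lie outside the unit circle, i.e. |z| > 1 for every root.
Set 1 + (0.02) z + (1.264) z^2 = 0, i.e. a z^2 + b z + c = 0 with a = 1.264, b = 0.02, c = 1.
Discriminant D = b^2 - 4ac = (0.02)^2 - 4*(1.264)*1 = 0.0004 - (5.056) = -5.0556.
D < 0, so the roots are the complex-conjugate pair z = (-b +/- i sqrt(-D)) / (2a) = -0.0079 +/- 0.8894i.
For a conjugate pair |z|^2 = z * conj(z) = (product of roots) = c/a = 1/(1.264) = 0.791139, so |z| = sqrt(0.791139) = 0.8895 for both roots.
Moduli of all roots: 0.8895, 0.8895.
All moduli strictly greater than 1? No.
Verdict: Not stationary.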